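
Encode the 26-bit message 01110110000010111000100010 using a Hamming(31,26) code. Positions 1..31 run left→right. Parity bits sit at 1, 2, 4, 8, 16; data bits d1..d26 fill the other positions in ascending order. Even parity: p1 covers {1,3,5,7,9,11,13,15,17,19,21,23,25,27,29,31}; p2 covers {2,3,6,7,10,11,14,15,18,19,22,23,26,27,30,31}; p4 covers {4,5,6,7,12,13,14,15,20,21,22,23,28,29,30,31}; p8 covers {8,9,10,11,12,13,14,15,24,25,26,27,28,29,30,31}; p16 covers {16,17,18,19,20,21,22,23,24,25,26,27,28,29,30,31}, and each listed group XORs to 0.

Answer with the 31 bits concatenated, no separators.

0001111001100000010111000100010

Place data at non-parity positions: p1 p2 0 p4 1 1 1 p8 0 1 1 0 0 0 0 p16 0 1 0 1 1 1 0 0 0 1 0 0 0 1 0
p1 (pos 1,3,5,7,9,11,13,15,17,19,21,23,25,27,29,31): XOR of data positions = 0⊕1⊕1⊕0⊕1⊕0⊕0⊕0⊕0⊕1⊕0⊕0⊕0⊕0⊕0 = 0
p2 (pos 2,3,6,7,10,11,14,15,18,19,22,23,26,27,30,31): XOR of data positions = 0⊕1⊕1⊕1⊕1⊕0⊕0⊕1⊕0⊕1⊕0⊕1⊕0⊕1⊕0 = 0
p4 (pos 4,5,6,7,12,13,14,15,20,21,22,23,28,29,30,31): XOR of data positions = 1⊕1⊕1⊕0⊕0⊕0⊕0⊕1⊕1⊕1⊕0⊕0⊕0⊕1⊕0 = 1
p8 (pos 8,9,10,11,12,13,14,15,24,25,26,27,28,29,30,31): XOR of data positions = 0⊕1⊕1⊕0⊕0⊕0⊕0⊕0⊕0⊕1⊕0⊕0⊕0⊕1⊕0 = 0
p16 (pos 16,17,18,19,20,21,22,23,24,25,26,27,28,29,30,31): XOR of data positions = 0⊕1⊕0⊕1⊕1⊕1⊕0⊕0⊕0⊕1⊕0⊕0⊕0⊕1⊕0 = 0
Codeword: 0001111001100000010111000100010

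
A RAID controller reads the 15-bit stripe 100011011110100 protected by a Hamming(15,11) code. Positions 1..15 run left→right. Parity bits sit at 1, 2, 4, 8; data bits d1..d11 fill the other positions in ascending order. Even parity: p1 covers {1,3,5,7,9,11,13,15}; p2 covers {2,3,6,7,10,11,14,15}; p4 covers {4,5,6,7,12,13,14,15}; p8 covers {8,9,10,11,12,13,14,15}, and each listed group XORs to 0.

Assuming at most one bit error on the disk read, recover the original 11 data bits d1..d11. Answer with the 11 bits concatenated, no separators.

s1 (pos 1,3,5,7,9,11,13,15): 1⊕0⊕1⊕0⊕1⊕1⊕1⊕0 = 1
s2 (pos 2,3,6,7,10,11,14,15): 0⊕0⊕1⊕0⊕1⊕1⊕0⊕0 = 1
s4 (pos 4,5,6,7,12,13,14,15): 0⊕1⊕1⊕0⊕0⊕1⊕0⊕0 = 1
s8 (pos 8,9,10,11,12,13,14,15): 1⊕1⊕1⊕1⊕0⊕1⊕0⊕0 = 1
Syndrome s8…s1 = 1111 → error at position 15.
Flip position 15: 100011011110100 → 100011011110101
Read data bits from positions 3,5,6,7,9,10,11,12,13,14,15: 01101110101

01101110101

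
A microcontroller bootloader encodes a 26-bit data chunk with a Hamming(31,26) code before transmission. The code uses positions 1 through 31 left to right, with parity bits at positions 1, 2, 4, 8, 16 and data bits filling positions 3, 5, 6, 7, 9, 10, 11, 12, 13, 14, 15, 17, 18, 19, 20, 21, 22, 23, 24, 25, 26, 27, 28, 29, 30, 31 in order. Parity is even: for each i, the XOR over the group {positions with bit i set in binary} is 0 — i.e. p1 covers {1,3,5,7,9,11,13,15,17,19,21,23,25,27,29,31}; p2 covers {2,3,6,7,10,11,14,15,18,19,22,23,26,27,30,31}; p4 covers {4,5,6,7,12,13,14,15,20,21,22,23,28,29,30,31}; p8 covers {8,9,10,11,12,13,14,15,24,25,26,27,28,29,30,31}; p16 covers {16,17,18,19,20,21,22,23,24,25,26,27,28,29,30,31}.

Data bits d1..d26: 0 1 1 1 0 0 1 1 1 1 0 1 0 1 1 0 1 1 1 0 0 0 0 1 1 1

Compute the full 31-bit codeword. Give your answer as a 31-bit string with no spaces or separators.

Place data at non-parity positions: p1 p2 0 p4 1 1 1 p8 0 0 1 1 1 1 0 p16 1 0 1 1 0 1 1 1 0 0 0 0 1 1 1
p1 (pos 1,3,5,7,9,11,13,15,17,19,21,23,25,27,29,31): XOR of data positions = 0⊕1⊕1⊕0⊕1⊕1⊕0⊕1⊕1⊕0⊕1⊕0⊕0⊕1⊕1 = 1
p2 (pos 2,3,6,7,10,11,14,15,18,19,22,23,26,27,30,31): XOR of data positions = 0⊕1⊕1⊕0⊕1⊕1⊕0⊕0⊕1⊕1⊕1⊕0⊕0⊕1⊕1 = 1
p4 (pos 4,5,6,7,12,13,14,15,20,21,22,23,28,29,30,31): XOR of data positions = 1⊕1⊕1⊕1⊕1⊕1⊕0⊕1⊕0⊕1⊕1⊕0⊕1⊕1⊕1 = 0
p8 (pos 8,9,10,11,12,13,14,15,24,25,26,27,28,29,30,31): XOR of data positions = 0⊕0⊕1⊕1⊕1⊕1⊕0⊕1⊕0⊕0⊕0⊕0⊕1⊕1⊕1 = 0
p16 (pos 16,17,18,19,20,21,22,23,24,25,26,27,28,29,30,31): XOR of data positions = 1⊕0⊕1⊕1⊕0⊕1⊕1⊕1⊕0⊕0⊕0⊕0⊕1⊕1⊕1 = 1
Codeword: 1100111000111101101101110000111

1100111000111101101101110000111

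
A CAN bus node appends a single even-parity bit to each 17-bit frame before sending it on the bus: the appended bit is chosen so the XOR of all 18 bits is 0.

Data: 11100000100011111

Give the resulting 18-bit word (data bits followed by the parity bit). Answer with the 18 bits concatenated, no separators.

111000001000111111

XOR of the 17 data bits: 1⊕1⊕1⊕0⊕0⊕0⊕0⊕0⊕1⊕0⊕0⊕0⊕1⊕1⊕1⊕1⊕1 = 1
Parity bit = 1 (so all 18 bits XOR to 0).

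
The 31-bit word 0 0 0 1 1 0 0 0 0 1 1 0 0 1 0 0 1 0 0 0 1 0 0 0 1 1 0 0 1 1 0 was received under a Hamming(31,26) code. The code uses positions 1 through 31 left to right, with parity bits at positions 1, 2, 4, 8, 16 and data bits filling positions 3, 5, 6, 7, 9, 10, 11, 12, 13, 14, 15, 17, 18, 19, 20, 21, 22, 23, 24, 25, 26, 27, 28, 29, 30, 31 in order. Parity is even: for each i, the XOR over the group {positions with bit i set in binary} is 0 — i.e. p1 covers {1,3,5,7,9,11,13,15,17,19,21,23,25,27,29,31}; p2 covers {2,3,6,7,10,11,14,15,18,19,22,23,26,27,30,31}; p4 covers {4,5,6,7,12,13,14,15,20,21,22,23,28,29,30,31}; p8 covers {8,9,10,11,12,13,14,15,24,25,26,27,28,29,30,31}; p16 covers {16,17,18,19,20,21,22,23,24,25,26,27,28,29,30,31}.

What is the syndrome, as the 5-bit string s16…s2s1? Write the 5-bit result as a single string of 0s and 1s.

01010

s1 (pos 1,3,5,7,9,11,13,15,17,19,21,23,25,27,29,31): 0⊕0⊕1⊕0⊕0⊕1⊕0⊕0⊕1⊕0⊕1⊕0⊕1⊕0⊕1⊕0 = 0
s2 (pos 2,3,6,7,10,11,14,15,18,19,22,23,26,27,30,31): 0⊕0⊕0⊕0⊕1⊕1⊕1⊕0⊕0⊕0⊕0⊕0⊕1⊕0⊕1⊕0 = 1
s4 (pos 4,5,6,7,12,13,14,15,20,21,22,23,28,29,30,31): 1⊕1⊕0⊕0⊕0⊕0⊕1⊕0⊕0⊕1⊕0⊕0⊕0⊕1⊕1⊕0 = 0
s8 (pos 8,9,10,11,12,13,14,15,24,25,26,27,28,29,30,31): 0⊕0⊕1⊕1⊕0⊕0⊕1⊕0⊕0⊕1⊕1⊕0⊕0⊕1⊕1⊕0 = 1
s16 (pos 16,17,18,19,20,21,22,23,24,25,26,27,28,29,30,31): 0⊕1⊕0⊕0⊕0⊕1⊕0⊕0⊕0⊕1⊕1⊕0⊕0⊕1⊕1⊕0 = 0
Syndrome s16…s1 = 01010 → error at position 10.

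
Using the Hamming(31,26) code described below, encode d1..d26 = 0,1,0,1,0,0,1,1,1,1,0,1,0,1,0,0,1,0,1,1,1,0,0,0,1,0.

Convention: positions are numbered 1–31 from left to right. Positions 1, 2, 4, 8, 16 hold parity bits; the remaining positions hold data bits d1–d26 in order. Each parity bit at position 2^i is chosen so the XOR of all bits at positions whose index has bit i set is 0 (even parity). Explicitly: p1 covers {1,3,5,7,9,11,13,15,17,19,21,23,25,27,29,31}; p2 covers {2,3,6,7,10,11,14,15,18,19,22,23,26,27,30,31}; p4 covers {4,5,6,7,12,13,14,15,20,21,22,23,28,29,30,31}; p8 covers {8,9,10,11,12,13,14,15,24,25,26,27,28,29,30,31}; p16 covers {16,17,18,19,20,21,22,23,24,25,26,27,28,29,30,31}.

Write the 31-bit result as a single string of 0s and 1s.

1101101000111101101001011100010

Place data at non-parity positions: p1 p2 0 p4 1 0 1 p8 0 0 1 1 1 1 0 p16 1 0 1 0 0 1 0 1 1 1 0 0 0 1 0
p1 (pos 1,3,5,7,9,11,13,15,17,19,21,23,25,27,29,31): XOR of data positions = 0⊕1⊕1⊕0⊕1⊕1⊕0⊕1⊕1⊕0⊕0⊕1⊕0⊕0⊕0 = 1
p2 (pos 2,3,6,7,10,11,14,15,18,19,22,23,26,27,30,31): XOR of data positions = 0⊕0⊕1⊕0⊕1⊕1⊕0⊕0⊕1⊕1⊕0⊕1⊕0⊕1⊕0 = 1
p4 (pos 4,5,6,7,12,13,14,15,20,21,22,23,28,29,30,31): XOR of data positions = 1⊕0⊕1⊕1⊕1⊕1⊕0⊕0⊕0⊕1⊕0⊕0⊕0⊕1⊕0 = 1
p8 (pos 8,9,10,11,12,13,14,15,24,25,26,27,28,29,30,31): XOR of data positions = 0⊕0⊕1⊕1⊕1⊕1⊕0⊕1⊕1⊕1⊕0⊕0⊕0⊕1⊕0 = 0
p16 (pos 16,17,18,19,20,21,22,23,24,25,26,27,28,29,30,31): XOR of data positions = 1⊕0⊕1⊕0⊕0⊕1⊕0⊕1⊕1⊕1⊕0⊕0⊕0⊕1⊕0 = 1
Codeword: 1101101000111101101001011100010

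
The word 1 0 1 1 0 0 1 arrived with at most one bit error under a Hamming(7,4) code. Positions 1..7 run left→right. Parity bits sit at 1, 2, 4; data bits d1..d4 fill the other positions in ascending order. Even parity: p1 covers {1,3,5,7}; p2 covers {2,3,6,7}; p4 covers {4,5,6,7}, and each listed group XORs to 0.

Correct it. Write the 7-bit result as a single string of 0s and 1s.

0011001

s1 (pos 1,3,5,7): 1⊕1⊕0⊕1 = 1
s2 (pos 2,3,6,7): 0⊕1⊕0⊕1 = 0
s4 (pos 4,5,6,7): 1⊕0⊕0⊕1 = 0
Syndrome s4…s1 = 001 → error at position 1.
Flip position 1: 1011001 → 0011001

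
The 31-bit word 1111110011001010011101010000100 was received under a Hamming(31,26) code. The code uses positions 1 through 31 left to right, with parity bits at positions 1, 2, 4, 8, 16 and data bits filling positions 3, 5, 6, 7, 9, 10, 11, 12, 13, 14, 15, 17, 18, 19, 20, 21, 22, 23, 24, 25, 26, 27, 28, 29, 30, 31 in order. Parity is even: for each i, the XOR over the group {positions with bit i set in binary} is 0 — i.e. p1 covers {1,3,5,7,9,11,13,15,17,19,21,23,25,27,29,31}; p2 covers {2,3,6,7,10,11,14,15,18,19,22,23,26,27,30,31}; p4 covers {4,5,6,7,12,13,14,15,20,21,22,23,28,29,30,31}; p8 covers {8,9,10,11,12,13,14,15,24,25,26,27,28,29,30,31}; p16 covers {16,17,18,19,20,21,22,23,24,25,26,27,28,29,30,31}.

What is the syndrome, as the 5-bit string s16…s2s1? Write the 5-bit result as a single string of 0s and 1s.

s1 (pos 1,3,5,7,9,11,13,15,17,19,21,23,25,27,29,31): 1⊕1⊕1⊕0⊕1⊕0⊕1⊕1⊕0⊕1⊕0⊕0⊕0⊕0⊕1⊕0 = 0
s2 (pos 2,3,6,7,10,11,14,15,18,19,22,23,26,27,30,31): 1⊕1⊕1⊕0⊕1⊕0⊕0⊕1⊕1⊕1⊕1⊕0⊕0⊕0⊕0⊕0 = 0
s4 (pos 4,5,6,7,12,13,14,15,20,21,22,23,28,29,30,31): 1⊕1⊕1⊕0⊕0⊕1⊕0⊕1⊕1⊕0⊕1⊕0⊕0⊕1⊕0⊕0 = 0
s8 (pos 8,9,10,11,12,13,14,15,24,25,26,27,28,29,30,31): 0⊕1⊕1⊕0⊕0⊕1⊕0⊕1⊕1⊕0⊕0⊕0⊕0⊕1⊕0⊕0 = 0
s16 (pos 16,17,18,19,20,21,22,23,24,25,26,27,28,29,30,31): 0⊕0⊕1⊕1⊕1⊕0⊕1⊕0⊕1⊕0⊕0⊕0⊕0⊕1⊕0⊕0 = 0
Syndrome s16…s1 = 00000 → no error.

00000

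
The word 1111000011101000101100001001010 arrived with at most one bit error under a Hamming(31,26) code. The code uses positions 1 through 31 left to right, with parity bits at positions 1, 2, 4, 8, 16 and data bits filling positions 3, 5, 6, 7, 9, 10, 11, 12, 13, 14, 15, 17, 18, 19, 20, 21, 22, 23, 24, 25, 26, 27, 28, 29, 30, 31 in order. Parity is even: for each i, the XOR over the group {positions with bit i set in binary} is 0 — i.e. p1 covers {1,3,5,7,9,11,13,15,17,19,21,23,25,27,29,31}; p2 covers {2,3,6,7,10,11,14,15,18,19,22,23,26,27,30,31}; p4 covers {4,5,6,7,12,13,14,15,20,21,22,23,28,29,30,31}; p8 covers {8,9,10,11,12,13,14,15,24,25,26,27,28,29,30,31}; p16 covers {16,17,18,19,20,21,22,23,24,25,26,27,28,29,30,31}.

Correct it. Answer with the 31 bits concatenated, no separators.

s1 (pos 1,3,5,7,9,11,13,15,17,19,21,23,25,27,29,31): 1⊕1⊕0⊕0⊕1⊕1⊕1⊕0⊕1⊕1⊕0⊕0⊕1⊕0⊕0⊕0 = 0
s2 (pos 2,3,6,7,10,11,14,15,18,19,22,23,26,27,30,31): 1⊕1⊕0⊕0⊕1⊕1⊕0⊕0⊕0⊕1⊕0⊕0⊕0⊕0⊕1⊕0 = 0
s4 (pos 4,5,6,7,12,13,14,15,20,21,22,23,28,29,30,31): 1⊕0⊕0⊕0⊕0⊕1⊕0⊕0⊕1⊕0⊕0⊕0⊕1⊕0⊕1⊕0 = 1
s8 (pos 8,9,10,11,12,13,14,15,24,25,26,27,28,29,30,31): 0⊕1⊕1⊕1⊕0⊕1⊕0⊕0⊕0⊕1⊕0⊕0⊕1⊕0⊕1⊕0 = 1
s16 (pos 16,17,18,19,20,21,22,23,24,25,26,27,28,29,30,31): 0⊕1⊕0⊕1⊕1⊕0⊕0⊕0⊕0⊕1⊕0⊕0⊕1⊕0⊕1⊕0 = 0
Syndrome s16…s1 = 01100 → error at position 12.
Flip position 12: 1111000011101000101100001001010 → 1111000011111000101100001001010

1111000011111000101100001001010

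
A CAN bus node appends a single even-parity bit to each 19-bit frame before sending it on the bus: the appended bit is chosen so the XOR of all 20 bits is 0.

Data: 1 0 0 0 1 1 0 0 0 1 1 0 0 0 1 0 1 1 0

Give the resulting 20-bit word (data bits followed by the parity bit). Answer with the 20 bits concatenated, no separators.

XOR of the 19 data bits: 1⊕0⊕0⊕0⊕1⊕1⊕0⊕0⊕0⊕1⊕1⊕0⊕0⊕0⊕1⊕0⊕1⊕1⊕0 = 0
Parity bit = 0 (so all 20 bits XOR to 0).

10001100011000101100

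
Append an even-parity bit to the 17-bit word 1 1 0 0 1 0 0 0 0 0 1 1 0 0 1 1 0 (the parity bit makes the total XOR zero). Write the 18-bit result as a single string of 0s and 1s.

110010000011001101

XOR of the 17 data bits: 1⊕1⊕0⊕0⊕1⊕0⊕0⊕0⊕0⊕0⊕1⊕1⊕0⊕0⊕1⊕1⊕0 = 1
Parity bit = 1 (so all 18 bits XOR to 0).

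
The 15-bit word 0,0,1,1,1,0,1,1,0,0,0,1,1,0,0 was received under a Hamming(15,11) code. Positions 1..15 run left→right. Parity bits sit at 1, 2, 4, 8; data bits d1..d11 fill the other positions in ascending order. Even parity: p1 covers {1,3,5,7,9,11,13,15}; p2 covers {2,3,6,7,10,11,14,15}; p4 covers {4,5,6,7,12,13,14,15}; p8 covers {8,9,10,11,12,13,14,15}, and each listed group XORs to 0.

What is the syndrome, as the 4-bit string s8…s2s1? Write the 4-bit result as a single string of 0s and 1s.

s1 (pos 1,3,5,7,9,11,13,15): 0⊕1⊕1⊕1⊕0⊕0⊕1⊕0 = 0
s2 (pos 2,3,6,7,10,11,14,15): 0⊕1⊕0⊕1⊕0⊕0⊕0⊕0 = 0
s4 (pos 4,5,6,7,12,13,14,15): 1⊕1⊕0⊕1⊕1⊕1⊕0⊕0 = 1
s8 (pos 8,9,10,11,12,13,14,15): 1⊕0⊕0⊕0⊕1⊕1⊕0⊕0 = 1
Syndrome s8…s1 = 1100 → error at position 12.

1100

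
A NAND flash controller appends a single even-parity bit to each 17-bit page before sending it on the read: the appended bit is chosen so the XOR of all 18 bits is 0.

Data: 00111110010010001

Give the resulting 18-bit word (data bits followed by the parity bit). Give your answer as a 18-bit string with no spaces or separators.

XOR of the 17 data bits: 0⊕0⊕1⊕1⊕1⊕1⊕1⊕0⊕0⊕1⊕0⊕0⊕1⊕0⊕0⊕0⊕1 = 0
Parity bit = 0 (so all 18 bits XOR to 0).

001111100100100010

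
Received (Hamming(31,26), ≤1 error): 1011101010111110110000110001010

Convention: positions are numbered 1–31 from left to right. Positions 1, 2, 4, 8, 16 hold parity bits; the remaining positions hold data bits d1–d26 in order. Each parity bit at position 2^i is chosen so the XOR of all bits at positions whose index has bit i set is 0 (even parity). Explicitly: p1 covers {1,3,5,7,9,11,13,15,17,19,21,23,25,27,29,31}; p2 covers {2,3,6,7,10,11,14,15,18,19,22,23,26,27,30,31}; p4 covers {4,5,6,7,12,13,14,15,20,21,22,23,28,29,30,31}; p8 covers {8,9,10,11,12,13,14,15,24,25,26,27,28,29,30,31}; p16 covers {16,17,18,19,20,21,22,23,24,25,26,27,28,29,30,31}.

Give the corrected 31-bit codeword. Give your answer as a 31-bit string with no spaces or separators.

s1 (pos 1,3,5,7,9,11,13,15,17,19,21,23,25,27,29,31): 1⊕1⊕1⊕1⊕1⊕1⊕1⊕1⊕1⊕0⊕0⊕1⊕0⊕0⊕0⊕0 = 0
s2 (pos 2,3,6,7,10,11,14,15,18,19,22,23,26,27,30,31): 0⊕1⊕0⊕1⊕0⊕1⊕1⊕1⊕1⊕0⊕0⊕1⊕0⊕0⊕1⊕0 = 0
s4 (pos 4,5,6,7,12,13,14,15,20,21,22,23,28,29,30,31): 1⊕1⊕0⊕1⊕1⊕1⊕1⊕1⊕0⊕0⊕0⊕1⊕1⊕0⊕1⊕0 = 0
s8 (pos 8,9,10,11,12,13,14,15,24,25,26,27,28,29,30,31): 0⊕1⊕0⊕1⊕1⊕1⊕1⊕1⊕1⊕0⊕0⊕0⊕1⊕0⊕1⊕0 = 1
s16 (pos 16,17,18,19,20,21,22,23,24,25,26,27,28,29,30,31): 0⊕1⊕1⊕0⊕0⊕0⊕0⊕1⊕1⊕0⊕0⊕0⊕1⊕0⊕1⊕0 = 0
Syndrome s16…s1 = 01000 → error at position 8.
Flip position 8: 1011101010111110110000110001010 → 1011101110111110110000110001010

1011101110111110110000110001010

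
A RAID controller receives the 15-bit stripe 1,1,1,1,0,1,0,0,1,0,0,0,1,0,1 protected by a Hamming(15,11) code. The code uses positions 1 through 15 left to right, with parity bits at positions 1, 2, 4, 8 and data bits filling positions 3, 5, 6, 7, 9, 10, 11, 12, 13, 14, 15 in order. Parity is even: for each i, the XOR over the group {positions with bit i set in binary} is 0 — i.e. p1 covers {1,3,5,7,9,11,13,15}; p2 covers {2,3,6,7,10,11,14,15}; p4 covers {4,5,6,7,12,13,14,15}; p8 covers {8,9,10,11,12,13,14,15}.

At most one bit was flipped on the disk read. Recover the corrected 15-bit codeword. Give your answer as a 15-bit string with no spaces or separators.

s1 (pos 1,3,5,7,9,11,13,15): 1⊕1⊕0⊕0⊕1⊕0⊕1⊕1 = 1
s2 (pos 2,3,6,7,10,11,14,15): 1⊕1⊕1⊕0⊕0⊕0⊕0⊕1 = 0
s4 (pos 4,5,6,7,12,13,14,15): 1⊕0⊕1⊕0⊕0⊕1⊕0⊕1 = 0
s8 (pos 8,9,10,11,12,13,14,15): 0⊕1⊕0⊕0⊕0⊕1⊕0⊕1 = 1
Syndrome s8…s1 = 1001 → error at position 9.
Flip position 9: 111101001000101 → 111101000000101

111101000000101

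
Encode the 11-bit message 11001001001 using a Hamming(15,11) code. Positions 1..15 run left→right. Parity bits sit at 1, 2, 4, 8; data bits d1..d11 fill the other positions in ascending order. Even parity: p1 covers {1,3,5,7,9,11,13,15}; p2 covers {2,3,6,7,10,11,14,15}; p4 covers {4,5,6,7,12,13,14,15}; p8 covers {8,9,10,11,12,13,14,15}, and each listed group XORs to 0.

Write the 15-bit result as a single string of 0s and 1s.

Place data at non-parity positions: p1 p2 1 p4 1 0 0 p8 1 0 0 1 0 0 1
p1 (pos 1,3,5,7,9,11,13,15): XOR of data positions = 1⊕1⊕0⊕1⊕0⊕0⊕1 = 0
p2 (pos 2,3,6,7,10,11,14,15): XOR of data positions = 1⊕0⊕0⊕0⊕0⊕0⊕1 = 0
p4 (pos 4,5,6,7,12,13,14,15): XOR of data positions = 1⊕0⊕0⊕1⊕0⊕0⊕1 = 1
p8 (pos 8,9,10,11,12,13,14,15): XOR of data positions = 1⊕0⊕0⊕1⊕0⊕0⊕1 = 1
Codeword: 001110011001001

001110011001001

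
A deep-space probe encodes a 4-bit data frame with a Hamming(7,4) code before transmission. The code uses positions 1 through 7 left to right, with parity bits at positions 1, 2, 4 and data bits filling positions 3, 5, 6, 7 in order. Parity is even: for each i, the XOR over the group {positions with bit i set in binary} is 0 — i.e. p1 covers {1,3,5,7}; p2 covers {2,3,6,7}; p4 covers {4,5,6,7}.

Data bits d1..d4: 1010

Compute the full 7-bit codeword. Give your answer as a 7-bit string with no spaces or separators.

1011010

Place data at non-parity positions: p1 p2 1 p4 0 1 0
p1 (pos 1,3,5,7): XOR of data positions = 1⊕0⊕0 = 1
p2 (pos 2,3,6,7): XOR of data positions = 1⊕1⊕0 = 0
p4 (pos 4,5,6,7): XOR of data positions = 0⊕1⊕0 = 1
Codeword: 1011010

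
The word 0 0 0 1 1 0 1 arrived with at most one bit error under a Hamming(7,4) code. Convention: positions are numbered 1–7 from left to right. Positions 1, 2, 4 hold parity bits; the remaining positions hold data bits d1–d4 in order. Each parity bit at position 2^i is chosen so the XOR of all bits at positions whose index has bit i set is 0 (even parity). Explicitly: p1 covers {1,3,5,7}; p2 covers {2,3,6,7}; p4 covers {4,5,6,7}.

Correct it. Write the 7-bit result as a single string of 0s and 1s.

s1 (pos 1,3,5,7): 0⊕0⊕1⊕1 = 0
s2 (pos 2,3,6,7): 0⊕0⊕0⊕1 = 1
s4 (pos 4,5,6,7): 1⊕1⊕0⊕1 = 1
Syndrome s4…s1 = 110 → error at position 6.
Flip position 6: 0001101 → 0001111

0001111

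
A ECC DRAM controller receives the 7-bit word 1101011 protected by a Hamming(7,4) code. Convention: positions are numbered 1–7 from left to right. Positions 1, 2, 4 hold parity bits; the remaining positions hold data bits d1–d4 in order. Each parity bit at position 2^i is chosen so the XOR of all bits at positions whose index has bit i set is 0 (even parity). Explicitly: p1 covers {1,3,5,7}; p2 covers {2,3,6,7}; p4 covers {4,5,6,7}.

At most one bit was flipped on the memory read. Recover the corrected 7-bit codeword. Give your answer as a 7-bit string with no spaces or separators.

s1 (pos 1,3,5,7): 1⊕0⊕0⊕1 = 0
s2 (pos 2,3,6,7): 1⊕0⊕1⊕1 = 1
s4 (pos 4,5,6,7): 1⊕0⊕1⊕1 = 1
Syndrome s4…s1 = 110 → error at position 6.
Flip position 6: 1101011 → 1101001

1101001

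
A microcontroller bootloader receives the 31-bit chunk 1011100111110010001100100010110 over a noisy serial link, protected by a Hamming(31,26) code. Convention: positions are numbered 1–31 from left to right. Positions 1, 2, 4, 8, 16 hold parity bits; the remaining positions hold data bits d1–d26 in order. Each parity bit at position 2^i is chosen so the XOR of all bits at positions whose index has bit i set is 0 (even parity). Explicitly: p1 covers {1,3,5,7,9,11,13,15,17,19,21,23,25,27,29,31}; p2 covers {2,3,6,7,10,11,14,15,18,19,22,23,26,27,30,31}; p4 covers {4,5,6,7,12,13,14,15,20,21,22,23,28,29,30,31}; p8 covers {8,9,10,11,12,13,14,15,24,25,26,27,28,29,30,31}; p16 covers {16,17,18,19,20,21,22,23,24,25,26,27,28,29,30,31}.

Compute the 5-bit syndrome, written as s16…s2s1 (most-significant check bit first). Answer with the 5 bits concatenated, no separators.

01000

s1 (pos 1,3,5,7,9,11,13,15,17,19,21,23,25,27,29,31): 1⊕1⊕1⊕0⊕1⊕1⊕0⊕1⊕0⊕1⊕0⊕1⊕0⊕1⊕1⊕0 = 0
s2 (pos 2,3,6,7,10,11,14,15,18,19,22,23,26,27,30,31): 0⊕1⊕0⊕0⊕1⊕1⊕0⊕1⊕0⊕1⊕0⊕1⊕0⊕1⊕1⊕0 = 0
s4 (pos 4,5,6,7,12,13,14,15,20,21,22,23,28,29,30,31): 1⊕1⊕0⊕0⊕1⊕0⊕0⊕1⊕1⊕0⊕0⊕1⊕0⊕1⊕1⊕0 = 0
s8 (pos 8,9,10,11,12,13,14,15,24,25,26,27,28,29,30,31): 1⊕1⊕1⊕1⊕1⊕0⊕0⊕1⊕0⊕0⊕0⊕1⊕0⊕1⊕1⊕0 = 1
s16 (pos 16,17,18,19,20,21,22,23,24,25,26,27,28,29,30,31): 0⊕0⊕0⊕1⊕1⊕0⊕0⊕1⊕0⊕0⊕0⊕1⊕0⊕1⊕1⊕0 = 0
Syndrome s16…s1 = 01000 → error at position 8.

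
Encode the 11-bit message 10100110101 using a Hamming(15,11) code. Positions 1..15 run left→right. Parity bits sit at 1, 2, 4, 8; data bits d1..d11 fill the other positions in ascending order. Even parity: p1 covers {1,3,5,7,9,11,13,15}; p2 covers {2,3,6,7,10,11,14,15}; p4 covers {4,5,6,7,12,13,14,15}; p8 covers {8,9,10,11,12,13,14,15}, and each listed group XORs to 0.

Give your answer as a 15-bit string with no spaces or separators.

Place data at non-parity positions: p1 p2 1 p4 0 1 0 p8 0 1 1 0 1 0 1
p1 (pos 1,3,5,7,9,11,13,15): XOR of data positions = 1⊕0⊕0⊕0⊕1⊕1⊕1 = 0
p2 (pos 2,3,6,7,10,11,14,15): XOR of data positions = 1⊕1⊕0⊕1⊕1⊕0⊕1 = 1
p4 (pos 4,5,6,7,12,13,14,15): XOR of data positions = 0⊕1⊕0⊕0⊕1⊕0⊕1 = 1
p8 (pos 8,9,10,11,12,13,14,15): XOR of data positions = 0⊕1⊕1⊕0⊕1⊕0⊕1 = 0
Codeword: 011101000110101

011101000110101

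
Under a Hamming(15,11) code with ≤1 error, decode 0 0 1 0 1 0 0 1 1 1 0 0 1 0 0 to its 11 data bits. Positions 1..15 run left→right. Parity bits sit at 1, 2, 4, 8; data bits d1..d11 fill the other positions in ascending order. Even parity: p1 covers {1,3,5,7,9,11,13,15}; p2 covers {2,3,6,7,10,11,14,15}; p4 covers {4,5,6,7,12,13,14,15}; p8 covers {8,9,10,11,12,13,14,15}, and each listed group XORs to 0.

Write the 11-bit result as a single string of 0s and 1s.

11001100100

s1 (pos 1,3,5,7,9,11,13,15): 0⊕1⊕1⊕0⊕1⊕0⊕1⊕0 = 0
s2 (pos 2,3,6,7,10,11,14,15): 0⊕1⊕0⊕0⊕1⊕0⊕0⊕0 = 0
s4 (pos 4,5,6,7,12,13,14,15): 0⊕1⊕0⊕0⊕0⊕1⊕0⊕0 = 0
s8 (pos 8,9,10,11,12,13,14,15): 1⊕1⊕1⊕0⊕0⊕1⊕0⊕0 = 0
Syndrome s8…s1 = 0000 → no error.
Read data bits from positions 3,5,6,7,9,10,11,12,13,14,15: 11001100100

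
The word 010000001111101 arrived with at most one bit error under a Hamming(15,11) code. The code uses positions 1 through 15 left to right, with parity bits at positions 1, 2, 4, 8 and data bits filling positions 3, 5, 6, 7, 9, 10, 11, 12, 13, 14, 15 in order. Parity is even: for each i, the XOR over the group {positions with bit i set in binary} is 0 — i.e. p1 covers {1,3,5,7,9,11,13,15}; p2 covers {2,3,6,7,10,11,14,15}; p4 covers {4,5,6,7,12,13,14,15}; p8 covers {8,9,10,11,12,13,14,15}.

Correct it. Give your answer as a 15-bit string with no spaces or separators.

s1 (pos 1,3,5,7,9,11,13,15): 0⊕0⊕0⊕0⊕1⊕1⊕1⊕1 = 0
s2 (pos 2,3,6,7,10,11,14,15): 1⊕0⊕0⊕0⊕1⊕1⊕0⊕1 = 0
s4 (pos 4,5,6,7,12,13,14,15): 0⊕0⊕0⊕0⊕1⊕1⊕0⊕1 = 1
s8 (pos 8,9,10,11,12,13,14,15): 0⊕1⊕1⊕1⊕1⊕1⊕0⊕1 = 0
Syndrome s8…s1 = 0100 → error at position 4.
Flip position 4: 010000001111101 → 010100001111101

010100001111101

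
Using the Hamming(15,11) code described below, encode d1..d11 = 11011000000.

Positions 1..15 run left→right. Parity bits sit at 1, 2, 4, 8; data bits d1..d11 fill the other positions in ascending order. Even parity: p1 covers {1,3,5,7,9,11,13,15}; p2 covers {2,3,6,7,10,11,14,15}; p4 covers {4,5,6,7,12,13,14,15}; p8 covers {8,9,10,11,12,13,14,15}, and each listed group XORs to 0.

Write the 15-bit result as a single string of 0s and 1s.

Place data at non-parity positions: p1 p2 1 p4 1 0 1 p8 1 0 0 0 0 0 0
p1 (pos 1,3,5,7,9,11,13,15): XOR of data positions = 1⊕1⊕1⊕1⊕0⊕0⊕0 = 0
p2 (pos 2,3,6,7,10,11,14,15): XOR of data positions = 1⊕0⊕1⊕0⊕0⊕0⊕0 = 0
p4 (pos 4,5,6,7,12,13,14,15): XOR of data positions = 1⊕0⊕1⊕0⊕0⊕0⊕0 = 0
p8 (pos 8,9,10,11,12,13,14,15): XOR of data positions = 1⊕0⊕0⊕0⊕0⊕0⊕0 = 1
Codeword: 001010111000000

001010111000000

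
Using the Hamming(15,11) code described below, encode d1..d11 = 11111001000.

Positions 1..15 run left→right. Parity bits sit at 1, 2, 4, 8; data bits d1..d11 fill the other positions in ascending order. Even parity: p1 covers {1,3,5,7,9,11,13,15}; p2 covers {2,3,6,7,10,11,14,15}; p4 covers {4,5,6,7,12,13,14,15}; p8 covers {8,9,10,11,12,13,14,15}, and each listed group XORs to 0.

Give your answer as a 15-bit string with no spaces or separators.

011011101001000

Place data at non-parity positions: p1 p2 1 p4 1 1 1 p8 1 0 0 1 0 0 0
p1 (pos 1,3,5,7,9,11,13,15): XOR of data positions = 1⊕1⊕1⊕1⊕0⊕0⊕0 = 0
p2 (pos 2,3,6,7,10,11,14,15): XOR of data positions = 1⊕1⊕1⊕0⊕0⊕0⊕0 = 1
p4 (pos 4,5,6,7,12,13,14,15): XOR of data positions = 1⊕1⊕1⊕1⊕0⊕0⊕0 = 0
p8 (pos 8,9,10,11,12,13,14,15): XOR of data positions = 1⊕0⊕0⊕1⊕0⊕0⊕0 = 0
Codeword: 011011101001000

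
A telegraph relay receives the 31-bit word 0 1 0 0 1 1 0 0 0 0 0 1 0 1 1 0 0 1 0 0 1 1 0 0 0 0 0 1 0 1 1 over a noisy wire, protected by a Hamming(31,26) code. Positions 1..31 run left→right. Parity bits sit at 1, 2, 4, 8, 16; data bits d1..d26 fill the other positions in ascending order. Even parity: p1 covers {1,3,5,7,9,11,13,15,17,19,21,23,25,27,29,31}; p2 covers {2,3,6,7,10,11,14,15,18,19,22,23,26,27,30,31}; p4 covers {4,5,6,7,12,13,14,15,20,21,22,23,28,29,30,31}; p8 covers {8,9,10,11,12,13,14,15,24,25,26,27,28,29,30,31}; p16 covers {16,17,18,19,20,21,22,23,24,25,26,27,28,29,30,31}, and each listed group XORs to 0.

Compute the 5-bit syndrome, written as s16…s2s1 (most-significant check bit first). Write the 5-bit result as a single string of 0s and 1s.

00000

s1 (pos 1,3,5,7,9,11,13,15,17,19,21,23,25,27,29,31): 0⊕0⊕1⊕0⊕0⊕0⊕0⊕1⊕0⊕0⊕1⊕0⊕0⊕0⊕0⊕1 = 0
s2 (pos 2,3,6,7,10,11,14,15,18,19,22,23,26,27,30,31): 1⊕0⊕1⊕0⊕0⊕0⊕1⊕1⊕1⊕0⊕1⊕0⊕0⊕0⊕1⊕1 = 0
s4 (pos 4,5,6,7,12,13,14,15,20,21,22,23,28,29,30,31): 0⊕1⊕1⊕0⊕1⊕0⊕1⊕1⊕0⊕1⊕1⊕0⊕1⊕0⊕1⊕1 = 0
s8 (pos 8,9,10,11,12,13,14,15,24,25,26,27,28,29,30,31): 0⊕0⊕0⊕0⊕1⊕0⊕1⊕1⊕0⊕0⊕0⊕0⊕1⊕0⊕1⊕1 = 0
s16 (pos 16,17,18,19,20,21,22,23,24,25,26,27,28,29,30,31): 0⊕0⊕1⊕0⊕0⊕1⊕1⊕0⊕0⊕0⊕0⊕0⊕1⊕0⊕1⊕1 = 0
Syndrome s16…s1 = 00000 → no error.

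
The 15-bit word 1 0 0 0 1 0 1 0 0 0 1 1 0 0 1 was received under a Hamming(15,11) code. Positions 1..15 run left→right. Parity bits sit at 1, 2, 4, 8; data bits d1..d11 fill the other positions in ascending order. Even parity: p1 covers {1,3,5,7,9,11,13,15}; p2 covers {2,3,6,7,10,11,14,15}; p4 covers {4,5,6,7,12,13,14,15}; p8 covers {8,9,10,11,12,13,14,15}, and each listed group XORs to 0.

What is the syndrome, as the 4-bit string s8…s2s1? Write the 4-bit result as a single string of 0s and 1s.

1011

s1 (pos 1,3,5,7,9,11,13,15): 1⊕0⊕1⊕1⊕0⊕1⊕0⊕1 = 1
s2 (pos 2,3,6,7,10,11,14,15): 0⊕0⊕0⊕1⊕0⊕1⊕0⊕1 = 1
s4 (pos 4,5,6,7,12,13,14,15): 0⊕1⊕0⊕1⊕1⊕0⊕0⊕1 = 0
s8 (pos 8,9,10,11,12,13,14,15): 0⊕0⊕0⊕1⊕1⊕0⊕0⊕1 = 1
Syndrome s8…s1 = 1011 → error at position 11.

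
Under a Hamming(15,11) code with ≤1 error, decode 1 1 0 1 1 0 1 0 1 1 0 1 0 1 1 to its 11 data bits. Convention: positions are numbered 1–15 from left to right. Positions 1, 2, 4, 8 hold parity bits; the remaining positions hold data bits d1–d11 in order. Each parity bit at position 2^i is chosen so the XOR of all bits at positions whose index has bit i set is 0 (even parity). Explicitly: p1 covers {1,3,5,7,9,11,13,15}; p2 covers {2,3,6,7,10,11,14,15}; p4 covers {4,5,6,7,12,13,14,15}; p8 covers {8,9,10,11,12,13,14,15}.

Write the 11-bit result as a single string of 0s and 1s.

s1 (pos 1,3,5,7,9,11,13,15): 1⊕0⊕1⊕1⊕1⊕0⊕0⊕1 = 1
s2 (pos 2,3,6,7,10,11,14,15): 1⊕0⊕0⊕1⊕1⊕0⊕1⊕1 = 1
s4 (pos 4,5,6,7,12,13,14,15): 1⊕1⊕0⊕1⊕1⊕0⊕1⊕1 = 0
s8 (pos 8,9,10,11,12,13,14,15): 0⊕1⊕1⊕0⊕1⊕0⊕1⊕1 = 1
Syndrome s8…s1 = 1011 → error at position 11.
Flip position 11: 110110101101011 → 110110101111011
Read data bits from positions 3,5,6,7,9,10,11,12,13,14,15: 01011111011

01011111011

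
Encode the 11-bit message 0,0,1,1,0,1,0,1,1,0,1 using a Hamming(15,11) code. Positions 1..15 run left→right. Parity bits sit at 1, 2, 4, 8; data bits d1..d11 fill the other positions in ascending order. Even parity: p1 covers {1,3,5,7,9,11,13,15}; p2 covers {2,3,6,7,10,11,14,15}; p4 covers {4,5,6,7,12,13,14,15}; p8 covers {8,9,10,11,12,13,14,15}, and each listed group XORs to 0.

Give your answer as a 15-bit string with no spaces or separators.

100101100101101

Place data at non-parity positions: p1 p2 0 p4 0 1 1 p8 0 1 0 1 1 0 1
p1 (pos 1,3,5,7,9,11,13,15): XOR of data positions = 0⊕0⊕1⊕0⊕0⊕1⊕1 = 1
p2 (pos 2,3,6,7,10,11,14,15): XOR of data positions = 0⊕1⊕1⊕1⊕0⊕0⊕1 = 0
p4 (pos 4,5,6,7,12,13,14,15): XOR of data positions = 0⊕1⊕1⊕1⊕1⊕0⊕1 = 1
p8 (pos 8,9,10,11,12,13,14,15): XOR of data positions = 0⊕1⊕0⊕1⊕1⊕0⊕1 = 0
Codeword: 100101100101101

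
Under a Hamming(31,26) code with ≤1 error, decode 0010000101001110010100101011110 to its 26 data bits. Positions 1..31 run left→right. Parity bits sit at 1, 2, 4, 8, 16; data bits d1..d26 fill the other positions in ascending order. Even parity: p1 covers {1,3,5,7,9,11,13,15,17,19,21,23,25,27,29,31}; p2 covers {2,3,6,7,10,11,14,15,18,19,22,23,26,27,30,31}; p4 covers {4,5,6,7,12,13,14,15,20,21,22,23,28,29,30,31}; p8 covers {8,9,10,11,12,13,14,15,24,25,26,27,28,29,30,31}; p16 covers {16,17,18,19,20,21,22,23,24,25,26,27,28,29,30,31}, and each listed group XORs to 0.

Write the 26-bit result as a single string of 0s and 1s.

s1 (pos 1,3,5,7,9,11,13,15,17,19,21,23,25,27,29,31): 0⊕1⊕0⊕0⊕0⊕0⊕1⊕1⊕0⊕0⊕0⊕1⊕1⊕1⊕1⊕0 = 1
s2 (pos 2,3,6,7,10,11,14,15,18,19,22,23,26,27,30,31): 0⊕1⊕0⊕0⊕1⊕0⊕1⊕1⊕1⊕0⊕0⊕1⊕0⊕1⊕1⊕0 = 0
s4 (pos 4,5,6,7,12,13,14,15,20,21,22,23,28,29,30,31): 0⊕0⊕0⊕0⊕0⊕1⊕1⊕1⊕1⊕0⊕0⊕1⊕1⊕1⊕1⊕0 = 0
s8 (pos 8,9,10,11,12,13,14,15,24,25,26,27,28,29,30,31): 1⊕0⊕1⊕0⊕0⊕1⊕1⊕1⊕0⊕1⊕0⊕1⊕1⊕1⊕1⊕0 = 0
s16 (pos 16,17,18,19,20,21,22,23,24,25,26,27,28,29,30,31): 0⊕0⊕1⊕0⊕1⊕0⊕0⊕1⊕0⊕1⊕0⊕1⊕1⊕1⊕1⊕0 = 0
Syndrome s16…s1 = 00001 → error at position 1.
Flip position 1: 0010000101001110010100101011110 → 1010000101001110010100101011110
Read data bits from positions 3,5,6,7,9,10,11,12,13,14,15,17,18,19,20,21,22,23,24,25,26,27,28,29,30,31: 10000100111010100101011110

10000100111010100101011110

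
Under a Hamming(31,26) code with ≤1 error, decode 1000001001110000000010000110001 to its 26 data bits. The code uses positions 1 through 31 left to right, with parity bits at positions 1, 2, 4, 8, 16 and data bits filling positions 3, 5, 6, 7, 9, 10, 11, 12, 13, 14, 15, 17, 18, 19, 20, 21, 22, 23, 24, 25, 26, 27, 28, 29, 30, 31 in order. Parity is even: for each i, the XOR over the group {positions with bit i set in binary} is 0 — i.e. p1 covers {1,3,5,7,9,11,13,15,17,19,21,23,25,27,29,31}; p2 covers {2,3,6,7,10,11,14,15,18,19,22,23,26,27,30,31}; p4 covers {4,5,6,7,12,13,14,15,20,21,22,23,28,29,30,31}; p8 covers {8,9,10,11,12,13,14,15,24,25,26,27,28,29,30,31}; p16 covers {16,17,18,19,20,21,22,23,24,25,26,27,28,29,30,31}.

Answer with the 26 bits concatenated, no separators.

s1 (pos 1,3,5,7,9,11,13,15,17,19,21,23,25,27,29,31): 1⊕0⊕0⊕1⊕0⊕1⊕0⊕0⊕0⊕0⊕1⊕0⊕0⊕1⊕0⊕1 = 0
s2 (pos 2,3,6,7,10,11,14,15,18,19,22,23,26,27,30,31): 0⊕0⊕0⊕1⊕1⊕1⊕0⊕0⊕0⊕0⊕0⊕0⊕1⊕1⊕0⊕1 = 0
s4 (pos 4,5,6,7,12,13,14,15,20,21,22,23,28,29,30,31): 0⊕0⊕0⊕1⊕1⊕0⊕0⊕0⊕0⊕1⊕0⊕0⊕0⊕0⊕0⊕1 = 0
s8 (pos 8,9,10,11,12,13,14,15,24,25,26,27,28,29,30,31): 0⊕0⊕1⊕1⊕1⊕0⊕0⊕0⊕0⊕0⊕1⊕1⊕0⊕0⊕0⊕1 = 0
s16 (pos 16,17,18,19,20,21,22,23,24,25,26,27,28,29,30,31): 0⊕0⊕0⊕0⊕0⊕1⊕0⊕0⊕0⊕0⊕1⊕1⊕0⊕0⊕0⊕1 = 0
Syndrome s16…s1 = 00000 → no error.
Read data bits from positions 3,5,6,7,9,10,11,12,13,14,15,17,18,19,20,21,22,23,24,25,26,27,28,29,30,31: 00010111000000010000110001

00010111000000010000110001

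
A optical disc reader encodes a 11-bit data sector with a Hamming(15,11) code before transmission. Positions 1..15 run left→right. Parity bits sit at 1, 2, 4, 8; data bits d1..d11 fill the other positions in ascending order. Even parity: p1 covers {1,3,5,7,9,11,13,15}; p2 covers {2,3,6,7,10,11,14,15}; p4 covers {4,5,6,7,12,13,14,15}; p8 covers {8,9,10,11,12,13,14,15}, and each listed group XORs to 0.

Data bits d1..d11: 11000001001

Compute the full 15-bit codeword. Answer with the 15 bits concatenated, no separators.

101110000001001

Place data at non-parity positions: p1 p2 1 p4 1 0 0 p8 0 0 0 1 0 0 1
p1 (pos 1,3,5,7,9,11,13,15): XOR of data positions = 1⊕1⊕0⊕0⊕0⊕0⊕1 = 1
p2 (pos 2,3,6,7,10,11,14,15): XOR of data positions = 1⊕0⊕0⊕0⊕0⊕0⊕1 = 0
p4 (pos 4,5,6,7,12,13,14,15): XOR of data positions = 1⊕0⊕0⊕1⊕0⊕0⊕1 = 1
p8 (pos 8,9,10,11,12,13,14,15): XOR of data positions = 0⊕0⊕0⊕1⊕0⊕0⊕1 = 0
Codeword: 101110000001001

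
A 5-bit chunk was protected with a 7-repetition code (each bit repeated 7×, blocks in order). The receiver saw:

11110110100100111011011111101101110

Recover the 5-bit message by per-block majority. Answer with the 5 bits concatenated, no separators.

10111

Block 1 (1111011): 6 ones → 1
Block 2 (0100100): 2 ones → 0
Block 3 (1110110): 5 ones → 1
Block 4 (1111110): 6 ones → 1
Block 5 (1101110): 5 ones → 1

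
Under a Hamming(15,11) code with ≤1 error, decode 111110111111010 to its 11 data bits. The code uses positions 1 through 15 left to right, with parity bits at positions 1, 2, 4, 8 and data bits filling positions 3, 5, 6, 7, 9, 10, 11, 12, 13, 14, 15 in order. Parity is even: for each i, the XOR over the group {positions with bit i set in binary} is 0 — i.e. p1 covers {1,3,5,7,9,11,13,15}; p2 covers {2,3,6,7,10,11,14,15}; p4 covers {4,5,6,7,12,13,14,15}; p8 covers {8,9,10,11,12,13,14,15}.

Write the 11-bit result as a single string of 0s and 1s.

s1 (pos 1,3,5,7,9,11,13,15): 1⊕1⊕1⊕1⊕1⊕1⊕0⊕0 = 0
s2 (pos 2,3,6,7,10,11,14,15): 1⊕1⊕0⊕1⊕1⊕1⊕1⊕0 = 0
s4 (pos 4,5,6,7,12,13,14,15): 1⊕1⊕0⊕1⊕1⊕0⊕1⊕0 = 1
s8 (pos 8,9,10,11,12,13,14,15): 1⊕1⊕1⊕1⊕1⊕0⊕1⊕0 = 0
Syndrome s8…s1 = 0100 → error at position 4.
Flip position 4: 111110111111010 → 111010111111010
Read data bits from positions 3,5,6,7,9,10,11,12,13,14,15: 11011111010

11011111010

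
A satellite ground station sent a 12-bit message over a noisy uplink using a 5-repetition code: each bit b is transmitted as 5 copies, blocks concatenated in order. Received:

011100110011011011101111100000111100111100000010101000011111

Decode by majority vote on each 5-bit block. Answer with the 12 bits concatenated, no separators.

Block 1 (01110): 3 ones → 1
Block 2 (01100): 2 ones → 0
Block 3 (11011): 4 ones → 1
Block 4 (01110): 3 ones → 1
Block 5 (11111): 5 ones → 1
Block 6 (00000): 0 ones → 0
Block 7 (11110): 4 ones → 1
Block 8 (01111): 4 ones → 1
Block 9 (00000): 0 ones → 0
Block 10 (01010): 2 ones → 0
Block 11 (10000): 1 one → 0
Block 12 (11111): 5 ones → 1

101110110001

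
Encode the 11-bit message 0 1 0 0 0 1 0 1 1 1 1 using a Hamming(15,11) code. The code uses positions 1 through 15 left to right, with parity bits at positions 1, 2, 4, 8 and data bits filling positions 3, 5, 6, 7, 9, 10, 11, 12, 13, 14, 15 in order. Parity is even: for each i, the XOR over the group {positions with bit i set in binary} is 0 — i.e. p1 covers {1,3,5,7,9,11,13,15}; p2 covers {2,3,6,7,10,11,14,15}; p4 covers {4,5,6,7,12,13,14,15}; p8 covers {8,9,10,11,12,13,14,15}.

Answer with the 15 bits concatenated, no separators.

110110010101111

Place data at non-parity positions: p1 p2 0 p4 1 0 0 p8 0 1 0 1 1 1 1
p1 (pos 1,3,5,7,9,11,13,15): XOR of data positions = 0⊕1⊕0⊕0⊕0⊕1⊕1 = 1
p2 (pos 2,3,6,7,10,11,14,15): XOR of data positions = 0⊕0⊕0⊕1⊕0⊕1⊕1 = 1
p4 (pos 4,5,6,7,12,13,14,15): XOR of data positions = 1⊕0⊕0⊕1⊕1⊕1⊕1 = 1
p8 (pos 8,9,10,11,12,13,14,15): XOR of data positions = 0⊕1⊕0⊕1⊕1⊕1⊕1 = 1
Codeword: 110110010101111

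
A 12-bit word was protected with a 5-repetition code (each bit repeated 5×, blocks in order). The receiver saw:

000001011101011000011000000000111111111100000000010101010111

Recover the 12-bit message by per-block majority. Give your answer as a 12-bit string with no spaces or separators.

011000110001

Block 1 (00000): 0 ones → 0
Block 2 (10111): 4 ones → 1
Block 3 (01011): 3 ones → 1
Block 4 (00001): 1 one → 0
Block 5 (10000): 1 one → 0
Block 6 (00000): 0 ones → 0
Block 7 (11111): 5 ones → 1
Block 8 (11111): 5 ones → 1
Block 9 (00000): 0 ones → 0
Block 10 (00001): 1 one → 0
Block 11 (01010): 2 ones → 0
Block 12 (10111): 4 ones → 1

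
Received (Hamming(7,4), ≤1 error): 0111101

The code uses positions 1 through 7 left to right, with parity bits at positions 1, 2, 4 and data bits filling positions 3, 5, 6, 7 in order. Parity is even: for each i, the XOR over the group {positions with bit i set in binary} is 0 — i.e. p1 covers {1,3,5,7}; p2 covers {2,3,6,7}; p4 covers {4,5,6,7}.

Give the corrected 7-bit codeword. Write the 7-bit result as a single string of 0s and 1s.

s1 (pos 1,3,5,7): 0⊕1⊕1⊕1 = 1
s2 (pos 2,3,6,7): 1⊕1⊕0⊕1 = 1
s4 (pos 4,5,6,7): 1⊕1⊕0⊕1 = 1
Syndrome s4…s1 = 111 → error at position 7.
Flip position 7: 0111101 → 0111100

0111100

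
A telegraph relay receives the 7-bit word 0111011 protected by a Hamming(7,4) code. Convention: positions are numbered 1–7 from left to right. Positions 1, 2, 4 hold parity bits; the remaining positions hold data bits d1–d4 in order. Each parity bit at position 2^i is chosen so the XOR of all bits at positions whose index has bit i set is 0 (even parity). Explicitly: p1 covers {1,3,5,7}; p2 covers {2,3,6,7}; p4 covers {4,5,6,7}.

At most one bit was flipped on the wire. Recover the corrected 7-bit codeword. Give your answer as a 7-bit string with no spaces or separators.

s1 (pos 1,3,5,7): 0⊕1⊕0⊕1 = 0
s2 (pos 2,3,6,7): 1⊕1⊕1⊕1 = 0
s4 (pos 4,5,6,7): 1⊕0⊕1⊕1 = 1
Syndrome s4…s1 = 100 → error at position 4.
Flip position 4: 0111011 → 0110011

0110011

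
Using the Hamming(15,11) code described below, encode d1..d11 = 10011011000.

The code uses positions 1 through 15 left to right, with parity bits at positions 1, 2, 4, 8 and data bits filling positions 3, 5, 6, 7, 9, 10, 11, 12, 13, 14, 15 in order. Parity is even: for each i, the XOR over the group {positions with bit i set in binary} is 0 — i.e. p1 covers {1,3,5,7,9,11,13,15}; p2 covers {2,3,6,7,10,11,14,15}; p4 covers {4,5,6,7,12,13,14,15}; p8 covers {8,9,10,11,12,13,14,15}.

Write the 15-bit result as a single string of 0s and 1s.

Place data at non-parity positions: p1 p2 1 p4 0 0 1 p8 1 0 1 1 0 0 0
p1 (pos 1,3,5,7,9,11,13,15): XOR of data positions = 1⊕0⊕1⊕1⊕1⊕0⊕0 = 0
p2 (pos 2,3,6,7,10,11,14,15): XOR of data positions = 1⊕0⊕1⊕0⊕1⊕0⊕0 = 1
p4 (pos 4,5,6,7,12,13,14,15): XOR of data positions = 0⊕0⊕1⊕1⊕0⊕0⊕0 = 0
p8 (pos 8,9,10,11,12,13,14,15): XOR of data positions = 1⊕0⊕1⊕1⊕0⊕0⊕0 = 1
Codeword: 011000111011000

011000111011000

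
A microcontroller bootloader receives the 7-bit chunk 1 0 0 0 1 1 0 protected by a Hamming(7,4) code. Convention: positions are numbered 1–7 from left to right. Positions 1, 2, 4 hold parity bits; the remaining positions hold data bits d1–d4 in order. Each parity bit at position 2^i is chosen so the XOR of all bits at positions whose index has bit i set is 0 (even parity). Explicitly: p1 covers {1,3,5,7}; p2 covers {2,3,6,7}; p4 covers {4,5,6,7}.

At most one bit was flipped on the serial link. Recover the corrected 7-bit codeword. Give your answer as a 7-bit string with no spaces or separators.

s1 (pos 1,3,5,7): 1⊕0⊕1⊕0 = 0
s2 (pos 2,3,6,7): 0⊕0⊕1⊕0 = 1
s4 (pos 4,5,6,7): 0⊕1⊕1⊕0 = 0
Syndrome s4…s1 = 010 → error at position 2.
Flip position 2: 1000110 → 1100110

1100110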